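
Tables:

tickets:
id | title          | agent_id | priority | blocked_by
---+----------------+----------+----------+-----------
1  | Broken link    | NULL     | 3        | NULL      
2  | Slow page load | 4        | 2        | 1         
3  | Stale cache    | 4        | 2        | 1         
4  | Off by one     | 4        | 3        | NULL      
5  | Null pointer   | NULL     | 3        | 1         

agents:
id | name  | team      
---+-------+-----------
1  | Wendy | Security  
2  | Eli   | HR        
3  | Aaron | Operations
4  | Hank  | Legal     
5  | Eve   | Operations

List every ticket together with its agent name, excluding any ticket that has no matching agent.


INNER JOIN keeps only tickets rows whose agent_id matches an id in agents. Walk through each ticket:
  - ticket 1 (Broken link): agent_id=NULL, no match -> dropped
  - ticket 2 (Slow page load): agent_id=4 -> matches Hank
  - ticket 3 (Stale cache): agent_id=4 -> matches Hank
  - ticket 4 (Off by one): agent_id=4 -> matches Hank
  - ticket 5 (Null pointer): agent_id=NULL, no match -> dropped
So 2 of 5 rows are dropped.

SQL:
SELECT a.title, b.name AS agent
FROM tickets a
INNER JOIN agents b ON a.agent_id = b.id

Result:
title          | agent
---------------+------
Slow page load | Hank 
Stale cache    | Hank 
Off by one     | Hank 


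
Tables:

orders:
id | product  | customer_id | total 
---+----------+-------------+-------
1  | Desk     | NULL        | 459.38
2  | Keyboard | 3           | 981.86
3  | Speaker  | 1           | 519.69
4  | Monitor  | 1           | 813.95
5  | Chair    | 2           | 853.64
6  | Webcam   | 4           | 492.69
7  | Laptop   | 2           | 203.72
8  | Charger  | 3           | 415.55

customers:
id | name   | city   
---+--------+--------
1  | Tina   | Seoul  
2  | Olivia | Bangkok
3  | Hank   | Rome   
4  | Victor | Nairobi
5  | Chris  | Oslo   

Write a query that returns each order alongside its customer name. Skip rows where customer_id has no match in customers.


INNER JOIN keeps only orders rows whose customer_id matches an id in customers. Walk through each order:
  - order 1 (Desk): customer_id=NULL, no match -> dropped
  - order 2 (Keyboard): customer_id=3 -> matches Hank
  - order 3 (Speaker): customer_id=1 -> matches Tina
  - order 4 (Monitor): customer_id=1 -> matches Tina
  - order 5 (Chair): customer_id=2 -> matches Olivia
  - order 6 (Webcam): customer_id=4 -> matches Victor
  - order 7 (Laptop): customer_id=2 -> matches Olivia
  - order 8 (Charger): customer_id=3 -> matches Hank
So 1 of 8 rows is dropped.

SQL:
SELECT a.product, b.name AS customer
FROM orders a
INNER JOIN customers b ON a.customer_id = b.id

Result:
product  | customer
---------+---------
Keyboard | Hank    
Speaker  | Tina    
Monitor  | Tina    
Chair    | Olivia  
Webcam   | Victor  
Laptop   | Olivia  
Charger  | Hank    


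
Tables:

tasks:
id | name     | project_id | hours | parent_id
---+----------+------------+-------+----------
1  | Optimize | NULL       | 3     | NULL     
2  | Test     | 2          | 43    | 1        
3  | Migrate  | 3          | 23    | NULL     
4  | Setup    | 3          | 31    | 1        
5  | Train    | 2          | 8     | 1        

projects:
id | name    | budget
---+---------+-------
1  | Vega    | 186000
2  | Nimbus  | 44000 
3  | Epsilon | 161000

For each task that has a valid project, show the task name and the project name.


INNER JOIN keeps only tasks rows whose project_id matches an id in projects. Walk through each task:
  - task 1 (Optimize): project_id=NULL, no match -> dropped
  - task 2 (Test): project_id=2 -> matches Nimbus
  - task 3 (Migrate): project_id=3 -> matches Epsilon
  - task 4 (Setup): project_id=3 -> matches Epsilon
  - task 5 (Train): project_id=2 -> matches Nimbus
So 1 of 5 rows is dropped.

SQL:
SELECT a.name, b.name AS project
FROM tasks a
INNER JOIN projects b ON a.project_id = b.id

Result:
name    | project
--------+--------
Test    | Nimbus 
Migrate | Epsilon
Setup   | Epsilon
Train   | Nimbus 


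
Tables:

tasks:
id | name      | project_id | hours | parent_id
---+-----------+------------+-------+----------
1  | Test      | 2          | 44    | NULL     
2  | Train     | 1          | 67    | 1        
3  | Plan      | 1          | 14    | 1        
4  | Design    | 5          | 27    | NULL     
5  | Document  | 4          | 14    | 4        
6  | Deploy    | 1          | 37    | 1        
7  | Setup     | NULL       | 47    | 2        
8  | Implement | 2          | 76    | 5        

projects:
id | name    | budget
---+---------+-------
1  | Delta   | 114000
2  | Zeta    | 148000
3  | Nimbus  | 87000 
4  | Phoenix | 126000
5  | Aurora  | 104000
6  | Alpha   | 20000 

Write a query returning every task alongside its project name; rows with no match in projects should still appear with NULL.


LEFT JOIN keeps every row from tasks (the left table); where project_id has no match in projects, the project columns become NULL. Walk through each task:
  - task 1 (Test): project_id=2 -> matches Zeta
  - task 2 (Train): project_id=1 -> matches Delta
  - task 3 (Plan): project_id=1 -> matches Delta
  - task 4 (Design): project_id=5 -> matches Aurora
  - task 5 (Document): project_id=4 -> matches Phoenix
  - task 6 (Deploy): project_id=1 -> matches Delta
  - task 7 (Setup): project_id=NULL, no match -> kept with NULL
  - task 8 (Implement): project_id=2 -> matches Zeta
All 8 rows appear; 1 has NULL project.

SQL:
SELECT a.name, b.name AS project
FROM tasks a
LEFT JOIN projects b ON a.project_id = b.id

Result:
name      | project
----------+--------
Test      | Zeta   
Train     | Delta  
Plan      | Delta  
Design    | Aurora 
Document  | Phoenix
Deploy    | Delta  
Setup     | NULL   
Implement | Zeta   


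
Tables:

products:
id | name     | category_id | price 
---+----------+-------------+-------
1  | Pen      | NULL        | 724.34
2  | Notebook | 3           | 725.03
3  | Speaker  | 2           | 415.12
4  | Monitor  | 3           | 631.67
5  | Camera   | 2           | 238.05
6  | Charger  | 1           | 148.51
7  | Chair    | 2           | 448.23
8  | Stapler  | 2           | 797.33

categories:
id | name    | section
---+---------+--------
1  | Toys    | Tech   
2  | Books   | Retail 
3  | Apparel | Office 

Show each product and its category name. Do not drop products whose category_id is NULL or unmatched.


LEFT JOIN keeps every row from products (the left table); where category_id has no match in categories, the category columns become NULL. Walk through each product:
  - product 1 (Pen): category_id=NULL, no match -> kept with NULL
  - product 2 (Notebook): category_id=3 -> matches Apparel
  - product 3 (Speaker): category_id=2 -> matches Books
  - product 4 (Monitor): category_id=3 -> matches Apparel
  - product 5 (Camera): category_id=2 -> matches Books
  - product 6 (Charger): category_id=1 -> matches Toys
  - product 7 (Chair): category_id=2 -> matches Books
  - product 8 (Stapler): category_id=2 -> matches Books
All 8 rows appear; 1 has NULL category.

SQL:
SELECT a.name, b.name AS category
FROM products a
LEFT JOIN categories b ON a.category_id = b.id

Result:
name     | category
---------+---------
Pen      | NULL    
Notebook | Apparel 
Speaker  | Books   
Monitor  | Apparel 
Camera   | Books   
Charger  | Toys    
Chair    | Books   
Stapler  | Books   


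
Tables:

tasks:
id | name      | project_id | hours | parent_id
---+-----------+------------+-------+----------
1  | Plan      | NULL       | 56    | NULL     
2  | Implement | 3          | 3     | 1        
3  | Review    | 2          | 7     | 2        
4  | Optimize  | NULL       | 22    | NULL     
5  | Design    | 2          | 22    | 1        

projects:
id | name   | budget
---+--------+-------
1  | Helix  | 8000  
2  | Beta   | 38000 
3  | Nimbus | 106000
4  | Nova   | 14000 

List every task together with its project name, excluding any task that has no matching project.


INNER JOIN keeps only tasks rows whose project_id matches an id in projects. Walk through each task:
  - task 1 (Plan): project_id=NULL, no match -> dropped
  - task 2 (Implement): project_id=3 -> matches Nimbus
  - task 3 (Review): project_id=2 -> matches Beta
  - task 4 (Optimize): project_id=NULL, no match -> dropped
  - task 5 (Design): project_id=2 -> matches Beta
So 2 of 5 rows are dropped.

SQL:
SELECT a.name, b.name AS project
FROM tasks a
INNER JOIN projects b ON a.project_id = b.id

Result:
name      | project
----------+--------
Implement | Nimbus 
Review    | Beta   
Design    | Beta   


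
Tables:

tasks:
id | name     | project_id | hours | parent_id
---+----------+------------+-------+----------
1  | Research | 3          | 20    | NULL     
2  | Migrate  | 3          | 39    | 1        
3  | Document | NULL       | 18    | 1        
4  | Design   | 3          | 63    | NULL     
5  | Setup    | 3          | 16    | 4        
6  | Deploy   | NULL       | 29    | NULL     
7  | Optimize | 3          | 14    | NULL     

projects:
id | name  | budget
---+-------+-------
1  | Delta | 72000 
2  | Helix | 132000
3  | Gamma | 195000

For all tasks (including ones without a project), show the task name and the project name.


LEFT JOIN keeps every row from tasks (the left table); where project_id has no match in projects, the project columns become NULL. Walk through each task:
  - task 1 (Research): project_id=3 -> matches Gamma
  - task 2 (Migrate): project_id=3 -> matches Gamma
  - task 3 (Document): project_id=NULL, no match -> kept with NULL
  - task 4 (Design): project_id=3 -> matches Gamma
  - task 5 (Setup): project_id=3 -> matches Gamma
  - task 6 (Deploy): project_id=NULL, no match -> kept with NULL
  - task 7 (Optimize): project_id=3 -> matches Gamma
All 7 rows appear; 2 have NULL project.

SQL:
SELECT a.name, b.name AS project
FROM tasks a
LEFT JOIN projects b ON a.project_id = b.id

Result:
name     | project
---------+--------
Research | Gamma  
Migrate  | Gamma  
Document | NULL   
Design   | Gamma  
Setup    | Gamma  
Deploy   | NULL   
Optimize | Gamma  


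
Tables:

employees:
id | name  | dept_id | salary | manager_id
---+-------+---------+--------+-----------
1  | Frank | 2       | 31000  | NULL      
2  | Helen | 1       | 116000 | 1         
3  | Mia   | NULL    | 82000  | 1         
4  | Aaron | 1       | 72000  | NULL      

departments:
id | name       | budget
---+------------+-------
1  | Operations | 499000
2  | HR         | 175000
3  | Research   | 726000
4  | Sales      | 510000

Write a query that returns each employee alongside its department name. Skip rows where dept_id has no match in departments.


INNER JOIN keeps only employees rows whose dept_id matches an id in departments. Walk through each employee:
  - employee 1 (Frank): dept_id=2 -> matches HR
  - employee 2 (Helen): dept_id=1 -> matches Operations
  - employee 3 (Mia): dept_id=NULL, no match -> dropped
  - employee 4 (Aaron): dept_id=1 -> matches Operations
So 1 of 4 rows is dropped.

SQL:
SELECT a.name, b.name AS department
FROM employees a
INNER JOIN departments b ON a.dept_id = b.id

Result:
name  | department
------+-----------
Frank | HR        
Helen | Operations
Aaron | Operations


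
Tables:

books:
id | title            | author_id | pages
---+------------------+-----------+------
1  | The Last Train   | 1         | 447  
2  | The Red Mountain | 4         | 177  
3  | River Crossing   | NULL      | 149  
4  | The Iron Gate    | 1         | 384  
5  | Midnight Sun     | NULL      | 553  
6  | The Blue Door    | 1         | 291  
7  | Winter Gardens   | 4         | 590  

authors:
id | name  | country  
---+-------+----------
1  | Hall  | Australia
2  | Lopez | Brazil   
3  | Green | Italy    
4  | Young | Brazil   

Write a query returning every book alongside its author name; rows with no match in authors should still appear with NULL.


LEFT JOIN keeps every row from books (the left table); where author_id has no match in authors, the author columns become NULL. Walk through each book:
  - book 1 (The Last Train): author_id=1 -> matches Hall
  - book 2 (The Red Mountain): author_id=4 -> matches Young
  - book 3 (River Crossing): author_id=NULL, no match -> kept with NULL
  - book 4 (The Iron Gate): author_id=1 -> matches Hall
  - book 5 (Midnight Sun): author_id=NULL, no match -> kept with NULL
  - book 6 (The Blue Door): author_id=1 -> matches Hall
  - book 7 (Winter Gardens): author_id=4 -> matches Young
All 7 rows appear; 2 have NULL author.

SQL:
SELECT a.title, b.name AS author
FROM books a
LEFT JOIN authors b ON a.author_id = b.id

Result:
title            | author
-----------------+-------
The Last Train   | Hall  
The Red Mountain | Young 
River Crossing   | NULL  
The Iron Gate    | Hall  
Midnight Sun     | NULL  
The Blue Door    | Hall  
Winter Gardens   | Young 


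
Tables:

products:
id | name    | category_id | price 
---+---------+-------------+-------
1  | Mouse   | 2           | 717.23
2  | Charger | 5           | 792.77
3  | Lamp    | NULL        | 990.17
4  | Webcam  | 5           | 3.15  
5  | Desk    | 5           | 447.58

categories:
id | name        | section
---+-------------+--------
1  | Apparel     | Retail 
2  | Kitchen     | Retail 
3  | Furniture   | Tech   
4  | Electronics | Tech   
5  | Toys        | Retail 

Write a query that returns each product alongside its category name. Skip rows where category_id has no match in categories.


INNER JOIN keeps only products rows whose category_id matches an id in categories. Walk through each product:
  - product 1 (Mouse): category_id=2 -> matches Kitchen
  - product 2 (Charger): category_id=5 -> matches Toys
  - product 3 (Lamp): category_id=NULL, no match -> dropped
  - product 4 (Webcam): category_id=5 -> matches Toys
  - product 5 (Desk): category_id=5 -> matches Toys
So 1 of 5 rows is dropped.

SQL:
SELECT a.name, b.name AS category
FROM products a
INNER JOIN categories b ON a.category_id = b.id

Result:
name    | category
--------+---------
Mouse   | Kitchen 
Charger | Toys    
Webcam  | Toys    
Desk    | Toys    


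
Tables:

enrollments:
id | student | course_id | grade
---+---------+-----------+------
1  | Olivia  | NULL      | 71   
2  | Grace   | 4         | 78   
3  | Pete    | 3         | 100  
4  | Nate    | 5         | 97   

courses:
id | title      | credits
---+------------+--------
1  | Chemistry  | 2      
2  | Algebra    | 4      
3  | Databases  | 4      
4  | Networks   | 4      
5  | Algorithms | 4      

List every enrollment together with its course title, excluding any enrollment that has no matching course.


INNER JOIN keeps only enrollments rows whose course_id matches an id in courses. Walk through each enrollment:
  - enrollment 1 (Olivia): course_id=NULL, no match -> dropped
  - enrollment 2 (Grace): course_id=4 -> matches Networks
  - enrollment 3 (Pete): course_id=3 -> matches Databases
  - enrollment 4 (Nate): course_id=5 -> matches Algorithms
So 1 of 4 rows is dropped.

SQL:
SELECT a.student, b.title AS course
FROM enrollments a
INNER JOIN courses b ON a.course_id = b.id

Result:
student | course    
--------+-----------
Grace   | Networks  
Pete    | Databases 
Nate    | Algorithms


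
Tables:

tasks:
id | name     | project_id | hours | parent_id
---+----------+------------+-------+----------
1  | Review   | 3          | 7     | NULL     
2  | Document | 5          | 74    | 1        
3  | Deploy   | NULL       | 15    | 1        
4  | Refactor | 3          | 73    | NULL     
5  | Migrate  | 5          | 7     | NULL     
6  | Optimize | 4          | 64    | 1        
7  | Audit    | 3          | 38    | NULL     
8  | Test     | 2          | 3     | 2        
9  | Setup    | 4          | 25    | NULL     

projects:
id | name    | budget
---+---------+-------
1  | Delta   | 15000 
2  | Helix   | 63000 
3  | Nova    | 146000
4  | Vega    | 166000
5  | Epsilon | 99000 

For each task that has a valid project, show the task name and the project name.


INNER JOIN keeps only tasks rows whose project_id matches an id in projects. Walk through each task:
  - task 1 (Review): project_id=3 -> matches Nova
  - task 2 (Document): project_id=5 -> matches Epsilon
  - task 3 (Deploy): project_id=NULL, no match -> dropped
  - task 4 (Refactor): project_id=3 -> matches Nova
  - task 5 (Migrate): project_id=5 -> matches Epsilon
  - task 6 (Optimize): project_id=4 -> matches Vega
  - task 7 (Audit): project_id=3 -> matches Nova
  - task 8 (Test): project_id=2 -> matches Helix
  - task 9 (Setup): project_id=4 -> matches Vega
So 1 of 9 rows is dropped.

SQL:
SELECT a.name, b.name AS project
FROM tasks a
INNER JOIN projects b ON a.project_id = b.id

Result:
name     | project
---------+--------
Review   | Nova   
Document | Epsilon
Refactor | Nova   
Migrate  | Epsilon
Optimize | Vega   
Audit    | Nova   
Test     | Helix  
Setup    | Vega   


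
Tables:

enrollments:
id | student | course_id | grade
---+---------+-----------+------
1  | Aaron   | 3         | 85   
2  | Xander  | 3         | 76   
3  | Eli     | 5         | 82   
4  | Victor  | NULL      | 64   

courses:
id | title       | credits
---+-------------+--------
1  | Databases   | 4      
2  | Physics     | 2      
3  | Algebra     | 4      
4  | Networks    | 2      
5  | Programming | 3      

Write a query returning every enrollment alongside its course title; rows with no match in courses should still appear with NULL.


LEFT JOIN keeps every row from enrollments (the left table); where course_id has no match in courses, the course columns become NULL. Walk through each enrollment:
  - enrollment 1 (Aaron): course_id=3 -> matches Algebra
  - enrollment 2 (Xander): course_id=3 -> matches Algebra
  - enrollment 3 (Eli): course_id=5 -> matches Programming
  - enrollment 4 (Victor): course_id=NULL, no match -> kept with NULL
All 4 rows appear; 1 has NULL course.

SQL:
SELECT a.student, b.title AS course
FROM enrollments a
LEFT JOIN courses b ON a.course_id = b.id

Result:
student | course     
--------+------------
Aaron   | Algebra    
Xander  | Algebra    
Eli     | Programming
Victor  | NULL       


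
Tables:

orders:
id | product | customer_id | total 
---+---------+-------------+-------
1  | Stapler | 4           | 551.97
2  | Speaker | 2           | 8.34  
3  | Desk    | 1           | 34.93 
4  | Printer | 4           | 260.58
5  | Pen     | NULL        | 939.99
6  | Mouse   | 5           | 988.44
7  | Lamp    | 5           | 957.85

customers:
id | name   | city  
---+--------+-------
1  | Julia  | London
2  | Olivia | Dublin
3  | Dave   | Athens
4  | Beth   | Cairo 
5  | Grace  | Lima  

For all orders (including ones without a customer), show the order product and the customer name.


LEFT JOIN keeps every row from orders (the left table); where customer_id has no match in customers, the customer columns become NULL. Walk through each order:
  - order 1 (Stapler): customer_id=4 -> matches Beth
  - order 2 (Speaker): customer_id=2 -> matches Olivia
  - order 3 (Desk): customer_id=1 -> matches Julia
  - order 4 (Printer): customer_id=4 -> matches Beth
  - order 5 (Pen): customer_id=NULL, no match -> kept with NULL
  - order 6 (Mouse): customer_id=5 -> matches Grace
  - order 7 (Lamp): customer_id=5 -> matches Grace
All 7 rows appear; 1 has NULL customer.

SQL:
SELECT a.product, b.name AS customer
FROM orders a
LEFT JOIN customers b ON a.customer_id = b.id

Result:
product | customer
--------+---------
Stapler | Beth    
Speaker | Olivia  
Desk    | Julia   
Printer | Beth    
Pen     | NULL    
Mouse   | Grace   
Lamp    | Grace   


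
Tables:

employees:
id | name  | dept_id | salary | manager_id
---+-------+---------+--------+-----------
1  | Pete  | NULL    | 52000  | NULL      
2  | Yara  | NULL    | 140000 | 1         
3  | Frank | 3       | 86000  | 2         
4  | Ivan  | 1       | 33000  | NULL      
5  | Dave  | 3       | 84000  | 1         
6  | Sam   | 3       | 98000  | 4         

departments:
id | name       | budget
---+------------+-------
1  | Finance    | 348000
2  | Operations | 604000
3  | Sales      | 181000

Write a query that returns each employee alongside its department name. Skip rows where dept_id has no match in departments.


INNER JOIN keeps only employees rows whose dept_id matches an id in departments. Walk through each employee:
  - employee 1 (Pete): dept_id=NULL, no match -> dropped
  - employee 2 (Yara): dept_id=NULL, no match -> dropped
  - employee 3 (Frank): dept_id=3 -> matches Sales
  - employee 4 (Ivan): dept_id=1 -> matches Finance
  - employee 5 (Dave): dept_id=3 -> matches Sales
  - employee 6 (Sam): dept_id=3 -> matches Sales
So 2 of 6 rows are dropped.

SQL:
SELECT a.name, b.name AS department
FROM employees a
INNER JOIN departments b ON a.dept_id = b.id

Result:
name  | department
------+-----------
Frank | Sales     
Ivan  | Finance   
Dave  | Sales     
Sam   | Sales     


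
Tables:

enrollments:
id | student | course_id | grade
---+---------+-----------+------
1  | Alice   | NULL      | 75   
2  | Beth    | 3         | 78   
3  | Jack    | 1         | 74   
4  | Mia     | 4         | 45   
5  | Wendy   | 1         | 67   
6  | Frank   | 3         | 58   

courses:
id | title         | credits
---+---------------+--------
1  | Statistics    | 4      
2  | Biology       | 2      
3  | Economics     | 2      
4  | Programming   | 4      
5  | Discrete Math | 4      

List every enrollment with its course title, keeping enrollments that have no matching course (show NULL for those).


LEFT JOIN keeps every row from enrollments (the left table); where course_id has no match in courses, the course columns become NULL. Walk through each enrollment:
  - enrollment 1 (Alice): course_id=NULL, no match -> kept with NULL
  - enrollment 2 (Beth): course_id=3 -> matches Economics
  - enrollment 3 (Jack): course_id=1 -> matches Statistics
  - enrollment 4 (Mia): course_id=4 -> matches Programming
  - enrollment 5 (Wendy): course_id=1 -> matches Statistics
  - enrollment 6 (Frank): course_id=3 -> matches Economics
All 6 rows appear; 1 has NULL course.

SQL:
SELECT a.student, b.title AS course
FROM enrollments a
LEFT JOIN courses b ON a.course_id = b.id

Result:
student | course     
--------+------------
Alice   | NULL       
Beth    | Economics  
Jack    | Statistics 
Mia     | Programming
Wendy   | Statistics 
Frank   | Economics  


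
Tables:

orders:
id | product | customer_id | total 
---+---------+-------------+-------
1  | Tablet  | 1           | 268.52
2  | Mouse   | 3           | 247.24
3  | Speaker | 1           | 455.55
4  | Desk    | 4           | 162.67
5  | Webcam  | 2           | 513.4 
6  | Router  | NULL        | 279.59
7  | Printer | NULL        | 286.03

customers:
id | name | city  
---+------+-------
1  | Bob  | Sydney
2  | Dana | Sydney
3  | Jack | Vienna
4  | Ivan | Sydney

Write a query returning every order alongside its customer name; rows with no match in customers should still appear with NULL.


LEFT JOIN keeps every row from orders (the left table); where customer_id has no match in customers, the customer columns become NULL. Walk through each order:
  - order 1 (Tablet): customer_id=1 -> matches Bob
  - order 2 (Mouse): customer_id=3 -> matches Jack
  - order 3 (Speaker): customer_id=1 -> matches Bob
  - order 4 (Desk): customer_id=4 -> matches Ivan
  - order 5 (Webcam): customer_id=2 -> matches Dana
  - order 6 (Router): customer_id=NULL, no match -> kept with NULL
  - order 7 (Printer): customer_id=NULL, no match -> kept with NULL
All 7 rows appear; 2 have NULL customer.

SQL:
SELECT a.product, b.name AS customer
FROM orders a
LEFT JOIN customers b ON a.customer_id = b.id

Result:
product | customer
--------+---------
Tablet  | Bob     
Mouse   | Jack    
Speaker | Bob     
Desk    | Ivan    
Webcam  | Dana    
Router  | NULL    
Printer | NULL    


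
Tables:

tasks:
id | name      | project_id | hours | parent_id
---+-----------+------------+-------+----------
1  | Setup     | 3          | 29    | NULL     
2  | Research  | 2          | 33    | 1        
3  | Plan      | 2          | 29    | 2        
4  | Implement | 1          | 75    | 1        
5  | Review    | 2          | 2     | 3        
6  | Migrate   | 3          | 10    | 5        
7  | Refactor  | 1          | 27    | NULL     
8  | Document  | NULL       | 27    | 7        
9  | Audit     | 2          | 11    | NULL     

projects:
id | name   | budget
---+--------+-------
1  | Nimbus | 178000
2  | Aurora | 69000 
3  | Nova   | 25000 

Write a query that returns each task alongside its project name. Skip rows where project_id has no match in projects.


INNER JOIN keeps only tasks rows whose project_id matches an id in projects. Walk through each task:
  - task 1 (Setup): project_id=3 -> matches Nova
  - task 2 (Research): project_id=2 -> matches Aurora
  - task 3 (Plan): project_id=2 -> matches Aurora
  - task 4 (Implement): project_id=1 -> matches Nimbus
  - task 5 (Review): project_id=2 -> matches Aurora
  - task 6 (Migrate): project_id=3 -> matches Nova
  - task 7 (Refactor): project_id=1 -> matches Nimbus
  - task 8 (Document): project_id=NULL, no match -> dropped
  - task 9 (Audit): project_id=2 -> matches Aurora
So 1 of 9 rows is dropped.

SQL:
SELECT a.name, b.name AS project
FROM tasks a
INNER JOIN projects b ON a.project_id = b.id

Result:
name      | project
----------+--------
Setup     | Nova   
Research  | Aurora 
Plan      | Aurora 
Implement | Nimbus 
Review    | Aurora 
Migrate   | Nova   
Refactor  | Nimbus 
Audit     | Aurora 


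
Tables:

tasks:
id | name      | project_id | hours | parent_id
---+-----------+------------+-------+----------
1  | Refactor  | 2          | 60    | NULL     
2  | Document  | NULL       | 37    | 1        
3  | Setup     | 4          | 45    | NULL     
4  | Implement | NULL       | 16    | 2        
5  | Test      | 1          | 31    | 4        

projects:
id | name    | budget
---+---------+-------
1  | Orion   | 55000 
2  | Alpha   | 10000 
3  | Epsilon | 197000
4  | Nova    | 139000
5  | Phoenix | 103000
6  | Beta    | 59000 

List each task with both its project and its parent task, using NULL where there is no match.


Two LEFT JOINs from the same base table tasks: one to projects via project_id, one to tasks itself via parent_id. Both are LEFT so every task is preserved.
Match against projects:
  - task 1 (Refactor): project_id=2 -> matches Alpha
  - task 2 (Document): project_id=NULL, no match -> kept with NULL
  - task 3 (Setup): project_id=4 -> matches Nova
  - task 4 (Implement): project_id=NULL, no match -> kept with NULL
  - task 5 (Test): project_id=1 -> matches Orion
Match against tasks (self):
  - task 1 (Refactor): parent_id=NULL -> NULL
  - task 2 (Document): parent_id=1 -> Refactor
  - task 3 (Setup): parent_id=NULL -> NULL
  - task 4 (Implement): parent_id=2 -> Document
  - task 5 (Test): parent_id=4 -> Implement

SQL:
SELECT a.name, b.name AS project, c.name AS parent
FROM tasks a
LEFT JOIN projects b ON a.project_id = b.id
LEFT JOIN tasks c ON a.parent_id = c.id

Result:
name      | project | parent   
----------+---------+----------
Refactor  | Alpha   | NULL     
Document  | NULL    | Refactor 
Setup     | Nova    | NULL     
Implement | NULL    | Document 
Test      | Orion   | Implement


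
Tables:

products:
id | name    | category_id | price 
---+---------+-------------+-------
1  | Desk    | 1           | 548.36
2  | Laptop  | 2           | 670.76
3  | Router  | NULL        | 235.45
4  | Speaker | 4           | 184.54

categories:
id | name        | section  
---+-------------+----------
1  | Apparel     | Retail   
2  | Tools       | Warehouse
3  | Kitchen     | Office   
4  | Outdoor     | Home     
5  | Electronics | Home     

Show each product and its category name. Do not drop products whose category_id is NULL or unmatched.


LEFT JOIN keeps every row from products (the left table); where category_id has no match in categories, the category columns become NULL. Walk through each product:
  - product 1 (Desk): category_id=1 -> matches Apparel
  - product 2 (Laptop): category_id=2 -> matches Tools
  - product 3 (Router): category_id=NULL, no match -> kept with NULL
  - product 4 (Speaker): category_id=4 -> matches Outdoor
All 4 rows appear; 1 has NULL category.

SQL:
SELECT a.name, b.name AS category
FROM products a
LEFT JOIN categories b ON a.category_id = b.id

Result:
name    | category
--------+---------
Desk    | Apparel 
Laptop  | Tools   
Router  | NULL    
Speaker | Outdoor 


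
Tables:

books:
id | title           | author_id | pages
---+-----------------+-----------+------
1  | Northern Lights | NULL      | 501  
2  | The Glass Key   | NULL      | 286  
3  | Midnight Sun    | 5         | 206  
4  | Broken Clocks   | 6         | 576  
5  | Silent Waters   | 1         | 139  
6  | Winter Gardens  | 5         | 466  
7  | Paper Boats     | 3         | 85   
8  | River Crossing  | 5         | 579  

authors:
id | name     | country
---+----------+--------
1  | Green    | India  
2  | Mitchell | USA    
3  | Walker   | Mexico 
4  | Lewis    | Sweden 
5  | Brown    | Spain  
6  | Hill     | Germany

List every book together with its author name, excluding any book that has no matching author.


INNER JOIN keeps only books rows whose author_id matches an id in authors. Walk through each book:
  - book 1 (Northern Lights): author_id=NULL, no match -> dropped
  - book 2 (The Glass Key): author_id=NULL, no match -> dropped
  - book 3 (Midnight Sun): author_id=5 -> matches Brown
  - book 4 (Broken Clocks): author_id=6 -> matches Hill
  - book 5 (Silent Waters): author_id=1 -> matches Green
  - book 6 (Winter Gardens): author_id=5 -> matches Brown
  - book 7 (Paper Boats): author_id=3 -> matches Walker
  - book 8 (River Crossing): author_id=5 -> matches Brown
So 2 of 8 rows are dropped.

SQL:
SELECT a.title, b.name AS author
FROM books a
INNER JOIN authors b ON a.author_id = b.id

Result:
title          | author
---------------+-------
Midnight Sun   | Brown 
Broken Clocks  | Hill  
Silent Waters  | Green 
Winter Gardens | Brown 
Paper Boats    | Walker
River Crossing | Brown 


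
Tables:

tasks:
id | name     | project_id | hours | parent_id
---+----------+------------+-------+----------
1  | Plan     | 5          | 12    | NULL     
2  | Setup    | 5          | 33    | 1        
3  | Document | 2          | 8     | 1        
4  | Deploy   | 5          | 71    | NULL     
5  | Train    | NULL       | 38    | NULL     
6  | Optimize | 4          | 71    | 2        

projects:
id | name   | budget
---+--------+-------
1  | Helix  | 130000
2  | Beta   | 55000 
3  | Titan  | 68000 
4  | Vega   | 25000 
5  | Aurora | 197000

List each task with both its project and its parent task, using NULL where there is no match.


Two LEFT JOINs from the same base table tasks: one to projects via project_id, one to tasks itself via parent_id. Both are LEFT so every task is preserved.
Match against projects:
  - task 1 (Plan): project_id=5 -> matches Aurora
  - task 2 (Setup): project_id=5 -> matches Aurora
  - task 3 (Document): project_id=2 -> matches Beta
  - task 4 (Deploy): project_id=5 -> matches Aurora
  - task 5 (Train): project_id=NULL, no match -> kept with NULL
  - task 6 (Optimize): project_id=4 -> matches Vega
Match against tasks (self):
  - task 1 (Plan): parent_id=NULL -> NULL
  - task 2 (Setup): parent_id=1 -> Plan
  - task 3 (Document): parent_id=1 -> Plan
  - task 4 (Deploy): parent_id=NULL -> NULL
  - task 5 (Train): parent_id=NULL -> NULL
  - task 6 (Optimize): parent_id=2 -> Setup

SQL:
SELECT a.name, b.name AS project, c.name AS parent
FROM tasks a
LEFT JOIN projects b ON a.project_id = b.id
LEFT JOIN tasks c ON a.parent_id = c.id

Result:
name     | project | parent
---------+---------+-------
Plan     | Aurora  | NULL  
Setup    | Aurora  | Plan  
Document | Beta    | Plan  
Deploy   | Aurora  | NULL  
Train    | NULL    | NULL  
Optimize | Vega    | Setup 


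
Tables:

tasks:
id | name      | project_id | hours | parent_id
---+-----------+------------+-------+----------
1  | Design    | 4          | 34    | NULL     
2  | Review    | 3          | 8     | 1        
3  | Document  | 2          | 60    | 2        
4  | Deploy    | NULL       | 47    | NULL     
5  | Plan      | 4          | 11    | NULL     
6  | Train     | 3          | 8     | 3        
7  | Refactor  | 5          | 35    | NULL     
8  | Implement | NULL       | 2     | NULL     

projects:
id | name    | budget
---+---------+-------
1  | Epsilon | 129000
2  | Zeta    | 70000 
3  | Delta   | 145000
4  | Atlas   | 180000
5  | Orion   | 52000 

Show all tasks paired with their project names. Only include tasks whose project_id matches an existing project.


INNER JOIN keeps only tasks rows whose project_id matches an id in projects. Walk through each task:
  - task 1 (Design): project_id=4 -> matches Atlas
  - task 2 (Review): project_id=3 -> matches Delta
  - task 3 (Document): project_id=2 -> matches Zeta
  - task 4 (Deploy): project_id=NULL, no match -> dropped
  - task 5 (Plan): project_id=4 -> matches Atlas
  - task 6 (Train): project_id=3 -> matches Delta
  - task 7 (Refactor): project_id=5 -> matches Orion
  - task 8 (Implement): project_id=NULL, no match -> dropped
So 2 of 8 rows are dropped.

SQL:
SELECT a.name, b.name AS project
FROM tasks a
INNER JOIN projects b ON a.project_id = b.id

Result:
name     | project
---------+--------
Design   | Atlas  
Review   | Delta  
Document | Zeta   
Plan     | Atlas  
Train    | Delta  
Refactor | Orion  


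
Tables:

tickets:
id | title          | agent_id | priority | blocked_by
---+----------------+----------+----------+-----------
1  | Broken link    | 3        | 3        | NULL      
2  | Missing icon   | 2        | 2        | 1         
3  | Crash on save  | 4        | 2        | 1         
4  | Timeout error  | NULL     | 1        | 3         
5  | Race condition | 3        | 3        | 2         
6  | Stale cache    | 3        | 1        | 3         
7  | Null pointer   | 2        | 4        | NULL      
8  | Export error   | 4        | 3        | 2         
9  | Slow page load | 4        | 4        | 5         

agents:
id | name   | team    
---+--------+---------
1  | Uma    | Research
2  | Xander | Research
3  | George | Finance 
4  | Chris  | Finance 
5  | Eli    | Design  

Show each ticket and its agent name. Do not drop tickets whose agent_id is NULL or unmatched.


LEFT JOIN keeps every row from tickets (the left table); where agent_id has no match in agents, the agent columns become NULL. Walk through each ticket:
  - ticket 1 (Broken link): agent_id=3 -> matches George
  - ticket 2 (Missing icon): agent_id=2 -> matches Xander
  - ticket 3 (Crash on save): agent_id=4 -> matches Chris
  - ticket 4 (Timeout error): agent_id=NULL, no match -> kept with NULL
  - ticket 5 (Race condition): agent_id=3 -> matches George
  - ticket 6 (Stale cache): agent_id=3 -> matches George
  - ticket 7 (Null pointer): agent_id=2 -> matches Xander
  - ticket 8 (Export error): agent_id=4 -> matches Chris
  - ticket 9 (Slow page load): agent_id=4 -> matches Chris
All 9 rows appear; 1 has NULL agent.

SQL:
SELECT a.title, b.name AS agent
FROM tickets a
LEFT JOIN agents b ON a.agent_id = b.id

Result:
title          | agent 
---------------+-------
Broken link    | George
Missing icon   | Xander
Crash on save  | Chris 
Timeout error  | NULL  
Race condition | George
Stale cache    | George
Null pointer   | Xander
Export error   | Chris 
Slow page load | Chris 


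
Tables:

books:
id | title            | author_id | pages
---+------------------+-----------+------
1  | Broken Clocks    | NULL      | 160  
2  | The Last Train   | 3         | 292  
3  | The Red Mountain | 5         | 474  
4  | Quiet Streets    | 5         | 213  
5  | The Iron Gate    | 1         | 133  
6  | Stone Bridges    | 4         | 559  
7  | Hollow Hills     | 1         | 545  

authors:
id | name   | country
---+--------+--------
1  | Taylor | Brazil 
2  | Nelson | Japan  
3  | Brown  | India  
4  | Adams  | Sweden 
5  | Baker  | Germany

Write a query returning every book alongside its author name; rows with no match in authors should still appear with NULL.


LEFT JOIN keeps every row from books (the left table); where author_id has no match in authors, the author columns become NULL. Walk through each book:
  - book 1 (Broken Clocks): author_id=NULL, no match -> kept with NULL
  - book 2 (The Last Train): author_id=3 -> matches Brown
  - book 3 (The Red Mountain): author_id=5 -> matches Baker
  - book 4 (Quiet Streets): author_id=5 -> matches Baker
  - book 5 (The Iron Gate): author_id=1 -> matches Taylor
  - book 6 (Stone Bridges): author_id=4 -> matches Adams
  - book 7 (Hollow Hills): author_id=1 -> matches Taylor
All 7 rows appear; 1 has NULL author.

SQL:
SELECT a.title, b.name AS author
FROM books a
LEFT JOIN authors b ON a.author_id = b.id

Result:
title            | author
-----------------+-------
Broken Clocks    | NULL  
The Last Train   | Brown 
The Red Mountain | Baker 
Quiet Streets    | Baker 
The Iron Gate    | Taylor
Stone Bridges    | Adams 
Hollow Hills     | Taylor


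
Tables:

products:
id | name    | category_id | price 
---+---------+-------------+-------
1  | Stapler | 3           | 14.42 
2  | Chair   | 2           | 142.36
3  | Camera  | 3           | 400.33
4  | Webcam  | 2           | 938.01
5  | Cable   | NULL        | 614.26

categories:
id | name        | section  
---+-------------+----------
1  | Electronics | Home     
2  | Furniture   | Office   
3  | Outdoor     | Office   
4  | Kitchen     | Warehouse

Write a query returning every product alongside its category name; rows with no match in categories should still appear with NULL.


LEFT JOIN keeps every row from products (the left table); where category_id has no match in categories, the category columns become NULL. Walk through each product:
  - product 1 (Stapler): category_id=3 -> matches Outdoor
  - product 2 (Chair): category_id=2 -> matches Furniture
  - product 3 (Camera): category_id=3 -> matches Outdoor
  - product 4 (Webcam): category_id=2 -> matches Furniture
  - product 5 (Cable): category_id=NULL, no match -> kept with NULL
All 5 rows appear; 1 has NULL category.

SQL:
SELECT a.name, b.name AS category
FROM products a
LEFT JOIN categories b ON a.category_id = b.id

Result:
name    | category 
--------+----------
Stapler | Outdoor  
Chair   | Furniture
Camera  | Outdoor  
Webcam  | Furniture
Cable   | NULL     


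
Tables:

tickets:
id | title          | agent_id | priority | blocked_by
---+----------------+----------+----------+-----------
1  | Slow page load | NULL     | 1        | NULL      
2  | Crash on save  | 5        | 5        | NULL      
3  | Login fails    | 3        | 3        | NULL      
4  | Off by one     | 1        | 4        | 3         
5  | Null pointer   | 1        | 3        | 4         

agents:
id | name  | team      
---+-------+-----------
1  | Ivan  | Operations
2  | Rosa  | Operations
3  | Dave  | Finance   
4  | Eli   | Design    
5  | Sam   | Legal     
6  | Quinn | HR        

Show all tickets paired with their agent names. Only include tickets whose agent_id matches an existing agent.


INNER JOIN keeps only tickets rows whose agent_id matches an id in agents. Walk through each ticket:
  - ticket 1 (Slow page load): agent_id=NULL, no match -> dropped
  - ticket 2 (Crash on save): agent_id=5 -> matches Sam
  - ticket 3 (Login fails): agent_id=3 -> matches Dave
  - ticket 4 (Off by one): agent_id=1 -> matches Ivan
  - ticket 5 (Null pointer): agent_id=1 -> matches Ivan
So 1 of 5 rows is dropped.

SQL:
SELECT a.title, b.name AS agent
FROM tickets a
INNER JOIN agents b ON a.agent_id = b.id

Result:
title         | agent
--------------+------
Crash on save | Sam  
Login fails   | Dave 
Off by one    | Ivan 
Null pointer  | Ivan 


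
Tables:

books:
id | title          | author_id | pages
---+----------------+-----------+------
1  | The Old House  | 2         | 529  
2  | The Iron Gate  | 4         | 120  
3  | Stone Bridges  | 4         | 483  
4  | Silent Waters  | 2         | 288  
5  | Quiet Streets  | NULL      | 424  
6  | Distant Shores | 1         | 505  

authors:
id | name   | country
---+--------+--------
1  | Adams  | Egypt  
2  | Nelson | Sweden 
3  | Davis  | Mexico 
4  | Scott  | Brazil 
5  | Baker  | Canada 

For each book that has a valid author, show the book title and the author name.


INNER JOIN keeps only books rows whose author_id matches an id in authors. Walk through each book:
  - book 1 (The Old House): author_id=2 -> matches Nelson
  - book 2 (The Iron Gate): author_id=4 -> matches Scott
  - book 3 (Stone Bridges): author_id=4 -> matches Scott
  - book 4 (Silent Waters): author_id=2 -> matches Nelson
  - book 5 (Quiet Streets): author_id=NULL, no match -> dropped
  - book 6 (Distant Shores): author_id=1 -> matches Adams
So 1 of 6 rows is dropped.

SQL:
SELECT a.title, b.name AS author
FROM books a
INNER JOIN authors b ON a.author_id = b.id

Result:
title          | author
---------------+-------
The Old House  | Nelson
The Iron Gate  | Scott 
Stone Bridges  | Scott 
Silent Waters  | Nelson
Distant Shores | Adams 
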